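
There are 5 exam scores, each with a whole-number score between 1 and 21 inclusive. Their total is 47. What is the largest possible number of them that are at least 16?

If k of the values are ≥ 16, the total is ≥ 16k + 1(5 − k).
Setting 16k + 1(5 − k) ≤ 47 gives 15k ≤ 42, so k ≤ 2.
k = 2 is achieved by 2 values at 16 and 3 at 1, total 35; add 12 to one value (staying below 16) to reach 47.

2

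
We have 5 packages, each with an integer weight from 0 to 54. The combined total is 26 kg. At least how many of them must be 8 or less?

3

Each value above 8 is at least 9, contributing at least 9 − 0 = 9 above the floor 0.
The sum exceeds the floor total 0 by 26, so at most ⌊26/9⌋ = 2 exceed 8, and at least 3 are ≤ 8.
Exactly 3 works: 3 values at 0 and 2 at 9 total 18; raise one of the low values by 8 (still ≤ 8) to hit 26.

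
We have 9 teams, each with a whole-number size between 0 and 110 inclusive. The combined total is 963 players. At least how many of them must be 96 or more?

8

If only k of them are at least 96, the other 9 − k are at most 95, so the total is at most k·110 + (9 − k)·95.
This must reach 963, so k·110 + (9 − k)·95 ≥ 963, giving k ≥ 8.
Exactly 8 works: 8 values at 110 and 1 at 95 total 975; lower one of the high values by 12 (still ≥ 96) to hit 963.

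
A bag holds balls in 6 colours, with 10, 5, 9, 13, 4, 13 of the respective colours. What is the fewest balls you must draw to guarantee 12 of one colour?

51

In the worst case you take as many as possible of each colour without reaching 12: 10 + 5 + 9 + 11 + 4 + 11 = 50.
The next one must give 12 of some colour, so 50 + 1 = 51.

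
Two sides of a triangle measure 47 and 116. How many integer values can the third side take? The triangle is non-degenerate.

The triangle inequality gives |47 − 116| < c < 47 + 116, i.e. 69 < c < 163.
So c can be any integer from 70 to 162: 93 values.

93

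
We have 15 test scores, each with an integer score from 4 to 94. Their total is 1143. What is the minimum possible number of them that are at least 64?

7

If only k of them are at least 64, the other 15 − k are at most 63, so the total is at most k·94 + (15 − k)·63.
This must reach 1143, so k·94 + (15 − k)·63 ≥ 1143, giving k ≥ 7.
Exactly 7 works: 7 values at 94 and 8 at 63 total 1162; lower one of the high values by 19 (still ≥ 64) to hit 1143.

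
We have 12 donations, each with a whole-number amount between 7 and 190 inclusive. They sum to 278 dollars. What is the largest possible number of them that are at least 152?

Suppose k of them are at least 152. Those contribute at least 152 each and the other 12 − k at least 7 each.
So the total is at least 152k + 7(12 − k) = 84 + 145k. This must be ≤ 278, giving k ≤ 1.
k = 1 is achieved by 1 value at 152 and 11 at 7, total 229; add 49 to one value (staying below 152) to reach 278.

1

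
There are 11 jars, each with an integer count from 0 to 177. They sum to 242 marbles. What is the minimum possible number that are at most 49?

Let j be the number exceeding 49. Then the total is ≥ 50·j + 0·(11 − j) = 0 + 50j.
So 50j ≤ 242 and j ≤ 4; hence at least 11 − 4 = 7 are ≤ 49.
Exactly 7 works: 7 values at 0 and 4 at 50 total 200; raise one of the low values by 42 (still ≤ 49) to hit 242.

7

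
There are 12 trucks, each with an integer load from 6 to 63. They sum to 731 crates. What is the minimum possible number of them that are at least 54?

10

Each value short of 54 is at most 53, costing at least 63 − 53 = 10 against the maximum total of 756.
We can afford to lose at most 756 − 731 = 25, so at most ⌊25/10⌋ = 2 fall short, and at least 10 are ≥ 54.
Exactly 10 works: 10 values at 63 and 2 at 53 total 736; lower one of the high values by 5 (still ≥ 54) to hit 731.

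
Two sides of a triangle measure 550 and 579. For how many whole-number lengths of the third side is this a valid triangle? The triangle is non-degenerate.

1099

The triangle inequality gives |550 − 579| < c < 550 + 579, i.e. 29 < c < 1129.
So c can be any integer from 30 to 1128: 1099 values.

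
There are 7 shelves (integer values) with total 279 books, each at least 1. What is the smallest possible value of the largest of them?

40

If every one of the 7 were at most 39, the total would be at most 7 × 39 = 273 < 279.
Achievable: 6 of them at 40 and 1 at 39 total 279.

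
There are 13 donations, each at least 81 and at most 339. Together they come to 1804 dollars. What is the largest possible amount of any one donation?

339

To make one donation as large as possible, make the other 12 as small as possible.
The other 12 contribute at least 12 × 81 = 972, leaving at most 1804 − 972 = 832.
But each donation is capped at 339, so the maximum is 339.
Achievable: one at 339 and the other 12 totalling 1465, which fits since 12 × 81 ≤ 1465 ≤ 12 × 339.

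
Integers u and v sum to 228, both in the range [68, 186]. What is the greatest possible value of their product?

12996

With u + v fixed, uv peaks when the two are closest together.
Taking u = 114 and v = 114 (both in [68, 186]) gives uv = 12996.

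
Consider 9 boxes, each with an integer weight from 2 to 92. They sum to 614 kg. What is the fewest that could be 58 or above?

3

Each value short of 58 is at most 57, costing at least 92 − 57 = 35 against the maximum total of 828.
We can afford to lose at most 828 − 614 = 214, so at most ⌊214/35⌋ = 6 fall short, and at least 3 are ≥ 58.
Exactly 3 works: 3 values at 92 and 6 at 57 total 618; lower one of the high values by 4 (still ≥ 58) to hit 614.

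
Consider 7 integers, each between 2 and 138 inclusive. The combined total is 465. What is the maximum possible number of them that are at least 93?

4

Suppose k of them are at least 93. Those contribute at least 93 each and the other 7 − k at least 2 each.
So the total is at least 93k + 2(7 − k) = 14 + 91k. This must be ≤ 465, giving k ≤ 4.
k = 4 is achieved by 4 values at 93 and 3 at 2, total 378; add 87 to one value (staying below 93) to reach 465.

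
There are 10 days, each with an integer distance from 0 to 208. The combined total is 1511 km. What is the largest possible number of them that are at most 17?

Each value at 17 or below falls at least 208 − 17 = 191 short of the ceiling 208.
The ceiling total is 10 × 208 = 2080, and we need 1511, so at most ⌊(2080 − 1511)/191⌋ = 2 can be that low.
k = 2 is achieved by 2 values at 17 and 8 at 208, total 1698; lower one of the 208's by 187 (still > 17) to reach 1511.

2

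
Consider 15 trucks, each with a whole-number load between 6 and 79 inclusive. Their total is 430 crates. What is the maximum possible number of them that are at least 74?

With k values at 74 or above and the rest at least 6, the sum is at least 90 + 68k.
Since the sum is 430, we need 68k ≤ 340, i.e. k ≤ 5.
k = 5 is achieved by 5 values at 74 and 10 at 6, total 430.

5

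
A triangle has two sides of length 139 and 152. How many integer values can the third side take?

277

The triangle inequality gives |139 − 152| < c < 139 + 152, i.e. 13 < c < 291.
So c can be any integer from 14 to 290: 277 values.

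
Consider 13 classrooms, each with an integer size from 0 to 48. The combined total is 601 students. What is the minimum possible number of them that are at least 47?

If only k of them are at least 47, the other 13 − k are at most 46, so the total is at most k·48 + (13 − k)·46.
This must reach 601, so k·48 + (13 − k)·46 ≥ 601, giving k ≥ 2.
Exactly 2 works: 2 values at 48 and 11 at 46 total 602; lower one of the high values by 1 (still ≥ 47) to hit 601.

2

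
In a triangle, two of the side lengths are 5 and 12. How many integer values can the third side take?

The triangle inequality gives |5 − 12| < c < 5 + 12, i.e. 7 < c < 17.
So c can be any integer from 8 to 16: 9 values.

9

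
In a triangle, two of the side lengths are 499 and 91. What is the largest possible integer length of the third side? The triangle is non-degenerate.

The third side must be less than 499 + 91 = 590.
The largest integer below 590 is 589.

589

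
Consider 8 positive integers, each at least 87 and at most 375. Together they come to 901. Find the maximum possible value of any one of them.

To make one integer as large as possible, make the other 7 as small as possible.
The other 7 contribute at least 7 × 87 = 609, leaving at most 901 − 609 = 292.
Since 292 ≤ 375, this is achievable: one at 292 and 7 at 87.

292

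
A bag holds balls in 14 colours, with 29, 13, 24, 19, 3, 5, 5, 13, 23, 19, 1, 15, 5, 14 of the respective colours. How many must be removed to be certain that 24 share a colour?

In the worst case you take as many as possible of each colour without reaching 24: 23 + 13 + 23 + 19 + 3 + 5 + 5 + 13 + 23 + 19 + 1 + 15 + 5 + 14 = 181.
The next one must give 24 of some colour, so 181 + 1 = 182.

182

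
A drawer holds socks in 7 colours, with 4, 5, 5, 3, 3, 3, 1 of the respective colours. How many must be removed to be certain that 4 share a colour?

In the worst case you take as many as possible of each colour without reaching 4: 3 + 3 + 3 + 3 + 3 + 3 + 1 = 19.
The next one must give 4 of some colour, so 19 + 1 = 20.

20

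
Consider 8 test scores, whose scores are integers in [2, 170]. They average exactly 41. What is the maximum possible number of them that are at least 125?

The total is 8 × 41 = 328.
If k of the values are ≥ 125, the total is ≥ 125k + 2(8 − k).
Setting 125k + 2(8 − k) ≤ 328 gives 123k ≤ 312, so k ≤ 2.
k = 2 is achieved by 2 values at 125 and 6 at 2, total 262; add 66 to one value (staying below 125) to reach 328.

2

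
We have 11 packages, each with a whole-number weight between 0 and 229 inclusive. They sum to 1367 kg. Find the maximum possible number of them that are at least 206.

If k of the values are ≥ 206, the total is ≥ 206k + 0(11 − k).
Setting 206k + 0(11 − k) ≤ 1367 gives 206k ≤ 1367, so k ≤ 6.
k = 6 is achieved by 6 values at 206 and 5 at 0, total 1236; add 131 to one value (staying below 206) to reach 1367.

6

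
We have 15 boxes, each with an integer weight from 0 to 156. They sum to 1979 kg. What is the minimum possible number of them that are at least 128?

3

Each value short of 128 is at most 127, costing at least 156 − 127 = 29 against the maximum total of 2340.
We can afford to lose at most 2340 − 1979 = 361, so at most ⌊361/29⌋ = 12 fall short, and at least 3 are ≥ 128.
Exactly 3 works: 3 values at 156 and 12 at 127 total 1992; lower one of the high values by 13 (still ≥ 128) to hit 1979.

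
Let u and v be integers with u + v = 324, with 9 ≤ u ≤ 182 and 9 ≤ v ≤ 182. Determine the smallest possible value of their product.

Since u + v is fixed, pushing one of them to its bound minimizes the product.
At the endpoint u = 142, v = 324 − 142 = 182, so uv = 142 × 182 = 25844.

25844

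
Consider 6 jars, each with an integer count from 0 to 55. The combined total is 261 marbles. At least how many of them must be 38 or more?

3

If only k of them are at least 38, the other 6 − k are at most 37, so the total is at most k·55 + (6 − k)·37.
This must reach 261, so k·55 + (6 − k)·37 ≥ 261, giving k ≥ 3.
Exactly 3 works: 3 values at 55 and 3 at 37 total 276; lower one of the high values by 15 (still ≥ 38) to hit 261.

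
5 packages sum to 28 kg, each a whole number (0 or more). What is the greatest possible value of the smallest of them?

The 5 values sum to 28, so their minimum is at most ⌊28/5⌋ = 5.
Achievable: 2 of them at 5 and 3 at 6 total 28.

5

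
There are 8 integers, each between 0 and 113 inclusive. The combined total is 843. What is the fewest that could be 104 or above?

2

Suppose at most 8 − j of them reach 104; then j values are ≤ 103 and the rest ≤ 113.
The total is then ≤ 103·j + 113·(8 − j) = 904 − 10j. For this to be ≥ 843 we need j ≤ 6, so at least 8 − 6 = 2 must reach 104.
Exactly 2 works: 2 values at 113 and 6 at 103 total 844; lower one of the high values by 1 (still ≥ 104) to hit 843.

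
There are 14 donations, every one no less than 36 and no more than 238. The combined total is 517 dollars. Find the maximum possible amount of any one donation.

49

To make one donation as large as possible, make the other 13 as small as possible.
The other 13 contribute at least 13 × 36 = 468, leaving at most 517 − 468 = 49.
Since 49 ≤ 238, this is achievable: one at 49 and 13 at 36.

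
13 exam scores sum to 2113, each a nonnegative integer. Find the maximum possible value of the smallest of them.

The 13 values sum to 2113, so their minimum is at most ⌊2113/13⌋ = 162.
Achievable: 6 of them at 162 and 7 at 163 total 2113.

162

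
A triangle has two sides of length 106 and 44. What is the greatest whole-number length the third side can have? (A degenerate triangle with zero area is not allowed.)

The third side must be less than 106 + 44 = 150.
The largest integer below 150 is 149.

149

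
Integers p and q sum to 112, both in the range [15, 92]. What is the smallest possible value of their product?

1840

For a fixed sum, pq is smallest when p and q are as far apart as possible.
The extreme feasible split is p = 20, q = 92, giving pq = 1840.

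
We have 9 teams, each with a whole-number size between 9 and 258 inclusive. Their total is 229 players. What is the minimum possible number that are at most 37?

4

Each value above 37 is at least 38, contributing at least 38 − 9 = 29 above the floor 9.
The sum exceeds the floor total 81 by 148, so at most ⌊148/29⌋ = 5 exceed 37, and at least 4 are ≤ 37.
Exactly 4 works: 4 values at 9 and 5 at 38 total 226; raise one of the low values by 3 (still ≤ 37) to hit 229.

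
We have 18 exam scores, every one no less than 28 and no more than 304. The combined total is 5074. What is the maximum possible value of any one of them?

To make one score as large as possible, make the other 17 as small as possible.
The other 17 contribute at least 17 × 28 = 476, leaving at most 5074 − 476 = 4598.
But each score is capped at 304, so the maximum is 304.
Achievable: one at 304 and the other 17 totalling 4770, which fits since 17 × 28 ≤ 4770 ≤ 17 × 304.

304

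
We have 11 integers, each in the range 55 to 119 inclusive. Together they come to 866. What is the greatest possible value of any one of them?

Maximizing one value means minimizing the remaining 10.
The other 10 contribute at least 10 × 55 = 550, leaving at most 866 − 550 = 316.
But each integer is capped at 119, so the maximum is 119.
Achievable: one at 119 and the other 10 totalling 747, which fits since 10 × 55 ≤ 747 ≤ 10 × 119.

119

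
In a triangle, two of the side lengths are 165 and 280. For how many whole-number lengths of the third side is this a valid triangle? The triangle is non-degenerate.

329

The triangle inequality gives |165 − 280| < c < 165 + 280, i.e. 115 < c < 445.
So c can be any integer from 116 to 444: 329 values.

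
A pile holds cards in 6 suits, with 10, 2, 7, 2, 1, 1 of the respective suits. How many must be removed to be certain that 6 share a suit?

In the worst case you take as many as possible of each suit without reaching 6: 5 + 2 + 5 + 2 + 1 + 1 = 16.
The next one must give 6 of some suit, so 16 + 1 = 17.

17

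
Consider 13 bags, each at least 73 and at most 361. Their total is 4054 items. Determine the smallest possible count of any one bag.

Minimizing one value means maximizing the remaining 12.
The other 12 can take up 12 × 361 = 4332 ≥ 4054 − 73, so one bag can sit at its floor of 73.
Achievable: one at 73 and the other 12 totalling 3981, which fits since 12 × 73 ≤ 3981 ≤ 12 × 361.

73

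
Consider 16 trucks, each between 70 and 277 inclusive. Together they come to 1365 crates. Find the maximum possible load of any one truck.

To make one truck as large as possible, make the other 15 as small as possible.
The other 15 contribute at least 15 × 70 = 1050, leaving at most 1365 − 1050 = 315.
But each truck is capped at 277, so the maximum is 277.
Achievable: one at 277 and the other 15 totalling 1088, which fits since 15 × 70 ≤ 1088 ≤ 15 × 277.

277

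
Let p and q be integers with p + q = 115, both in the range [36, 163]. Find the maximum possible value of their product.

3306

With p + q fixed, pq peaks when the two are closest together.
Taking p = 57 and q = 58 (both in [36, 163]) gives pq = 3306.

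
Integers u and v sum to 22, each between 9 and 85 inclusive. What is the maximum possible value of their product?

uv = u(22 − u) is maximized when u is as near 22/2 as the bounds allow.
Taking u = 11 and v = 11 (both in [9, 85]) gives uv = 121.

121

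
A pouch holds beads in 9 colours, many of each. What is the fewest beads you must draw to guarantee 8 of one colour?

64

You could draw 7 of every colour without reaching 8 of any — 63 in all.
One more forces 8 of some colour, so 63 + 1 = 64.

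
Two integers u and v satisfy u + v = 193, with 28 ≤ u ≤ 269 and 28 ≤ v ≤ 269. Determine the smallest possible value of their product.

Since u + v is fixed, pushing one of them to its bound minimizes the product.
At the endpoint u = 28, v = 193 − 28 = 165, so uv = 28 × 165 = 4620.

4620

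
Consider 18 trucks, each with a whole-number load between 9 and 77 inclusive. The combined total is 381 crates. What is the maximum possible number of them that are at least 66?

3

With k values at 66 or above and the rest at least 9, the sum is at least 162 + 57k.
Since the sum is 381, we need 57k ≤ 219, i.e. k ≤ 3.
k = 3 is achieved by 3 values at 66 and 15 at 9, total 333; add 48 to one value (staying below 66) to reach 381.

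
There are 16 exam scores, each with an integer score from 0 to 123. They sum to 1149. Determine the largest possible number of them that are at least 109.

With k values at 109 or above and the rest at least 0, the sum is at least 0 + 109k.
Since the sum is 1149, we need 109k ≤ 1149, i.e. k ≤ 10.
k = 10 is achieved by 10 values at 109 and 6 at 0, total 1090; add 59 to one value (staying below 109) to reach 1149.

10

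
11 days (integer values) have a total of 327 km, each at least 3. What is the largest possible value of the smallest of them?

29

The 11 values sum to 327, so their minimum is at most ⌊327/11⌋ = 29.
Taking 3 copies of 29 and 8 copies of 30 gives exactly 327, so 29 is attained.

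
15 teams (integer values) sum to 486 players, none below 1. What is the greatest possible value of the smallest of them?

32

The average is 486/15 < 33, so some value is ≤ 32.
Achievable: 9 of them at 32 and 6 at 33 total 486.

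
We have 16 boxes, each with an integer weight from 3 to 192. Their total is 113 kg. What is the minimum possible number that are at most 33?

Let j be the number exceeding 33. Then the total is ≥ 34·j + 3·(16 − j) = 48 + 31j.
So 31j ≤ 65 and j ≤ 2; hence at least 16 − 2 = 14 are ≤ 33.
Exactly 14 works: 14 values at 3 and 2 at 34 total 110; raise one of the low values by 3 (still ≤ 33) to hit 113.

14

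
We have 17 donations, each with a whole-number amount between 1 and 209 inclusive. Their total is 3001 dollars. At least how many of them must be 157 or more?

If only k of them are at least 157, the other 17 − k are at most 156, so the total is at most k·209 + (17 − k)·156.
This must reach 3001, so k·209 + (17 − k)·156 ≥ 3001, giving k ≥ 7.
Exactly 7 works: 7 values at 209 and 10 at 156 total 3023; lower one of the high values by 22 (still ≥ 157) to hit 3001.

7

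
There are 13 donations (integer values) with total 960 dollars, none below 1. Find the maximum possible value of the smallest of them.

The 13 values sum to 960, so their minimum is at most ⌊960/13⌋ = 73.
Taking 2 copies of 73 and 11 copies of 74 gives exactly 960, so 73 is attained.

73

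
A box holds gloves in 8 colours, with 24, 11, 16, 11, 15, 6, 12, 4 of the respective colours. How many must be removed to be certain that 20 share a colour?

95

In the worst case you take as many as possible of each colour without reaching 20: 19 + 11 + 16 + 11 + 15 + 6 + 12 + 4 = 94.
The next one must give 20 of some colour, so 94 + 1 = 95.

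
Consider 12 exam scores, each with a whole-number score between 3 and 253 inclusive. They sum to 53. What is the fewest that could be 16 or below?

11

If only k of them are at most 16, the other 12 − k are at least 17, so the total is at least (12 − k)·17 + k·3.
This is ≤ 53, so (12 − k)·17 + 3k ≤ 53, which gives k ≥ 11.
Exactly 11 works: 11 values at 3 and 1 at 17 total 50; raise one of the low values by 3 (still ≤ 16) to hit 53.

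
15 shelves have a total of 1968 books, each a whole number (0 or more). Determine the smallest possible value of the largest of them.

132

The 15 values sum to 1968, so their maximum is at least ⌈1968/15⌉ = 132.
Achievable: 3 of them at 132 and 12 at 131 total 1968.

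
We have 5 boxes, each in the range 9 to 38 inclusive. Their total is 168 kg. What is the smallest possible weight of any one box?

16

To make one box as small as possible, make the other 4 as large as possible.
The other 4 contribute at most 4 × 38 = 152, leaving at least 168 − 152 = 16.
Since 16 ≥ 9, this is achievable: one at 16 and 4 at 38.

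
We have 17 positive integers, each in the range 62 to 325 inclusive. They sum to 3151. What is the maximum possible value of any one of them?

Maximizing one value means minimizing the remaining 16.
The other 16 contribute at least 16 × 62 = 992, leaving at most 3151 − 992 = 2159.
But each integer is capped at 325, so the maximum is 325.
Achievable: one at 325 and the other 16 totalling 2826, which fits since 16 × 62 ≤ 2826 ≤ 16 × 325.

325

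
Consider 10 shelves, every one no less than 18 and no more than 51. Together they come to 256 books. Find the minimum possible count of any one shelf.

Minimizing one value means maximizing the remaining 9.
The other 9 can take up 9 × 51 = 459 ≥ 256 − 18, so one shelf can sit at its floor of 18.
Achievable: one at 18 and the other 9 totalling 238, which fits since 9 × 18 ≤ 238 ≤ 9 × 51.

18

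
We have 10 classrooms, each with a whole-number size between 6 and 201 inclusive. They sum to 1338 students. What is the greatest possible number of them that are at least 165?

Suppose k of them are at least 165. Those contribute at least 165 each and the other 10 − k at least 6 each.
So the total is at least 165k + 6(10 − k) = 60 + 159k. This must be ≤ 1338, giving k ≤ 8.
k = 8 is achieved by 8 values at 165 and 2 at 6, total 1332; add 6 to one value (staying below 165) to reach 1338.

8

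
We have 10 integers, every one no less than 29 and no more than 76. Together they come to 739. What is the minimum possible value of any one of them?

55

Minimizing one value means maximizing the remaining 9.
The other 9 contribute at most 9 × 76 = 684, leaving at least 739 − 684 = 55.
Since 55 ≥ 29, this is achievable: one at 55 and 9 at 76.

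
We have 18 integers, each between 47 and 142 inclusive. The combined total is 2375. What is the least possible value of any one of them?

Minimizing one value means maximizing the remaining 17.
The other 17 can take up 17 × 142 = 2414 ≥ 2375 − 47, so one integer can sit at its floor of 47.
Achievable: one at 47 and the other 17 totalling 2328, which fits since 17 × 47 ≤ 2328 ≤ 17 × 142.

47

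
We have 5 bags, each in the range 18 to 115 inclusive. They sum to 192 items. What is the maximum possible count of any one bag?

To make one bag as large as possible, make the other 4 as small as possible.
The other 4 contribute at least 4 × 18 = 72, leaving at most 192 − 72 = 120.
But each bag is capped at 115, so the maximum is 115.
Achievable: one at 115 and the other 4 totalling 77, which fits since 4 × 18 ≤ 77 ≤ 4 × 115.

115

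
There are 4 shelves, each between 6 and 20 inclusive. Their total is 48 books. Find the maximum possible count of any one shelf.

Maximizing one value means minimizing the remaining 3.
The other 3 contribute at least 3 × 6 = 18, leaving at most 48 − 18 = 30.
But each shelf is capped at 20, so the maximum is 20.
Achievable: one at 20 and the other 3 totalling 28, which fits since 3 × 6 ≤ 28 ≤ 3 × 20.

20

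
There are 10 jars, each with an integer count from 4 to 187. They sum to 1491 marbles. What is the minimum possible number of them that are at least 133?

4

Each value short of 133 is at most 132, costing at least 187 − 132 = 55 against the maximum total of 1870.
We can afford to lose at most 1870 − 1491 = 379, so at most ⌊379/55⌋ = 6 fall short, and at least 4 are ≥ 133.
Exactly 4 works: 4 values at 187 and 6 at 132 total 1540; lower one of the high values by 49 (still ≥ 133) to hit 1491.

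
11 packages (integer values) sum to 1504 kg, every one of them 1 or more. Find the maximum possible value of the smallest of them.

If every one of the 11 were at least 137, the total would be at least 11 × 137 = 1507 > 1504.
Achievable: 3 of them at 136 and 8 at 137 total 1504.

136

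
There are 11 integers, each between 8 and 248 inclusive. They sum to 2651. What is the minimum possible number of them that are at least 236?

6

Suppose at most 11 − j of them reach 236; then j values are ≤ 235 and the rest ≤ 248.
The total is then ≤ 235·j + 248·(11 − j) = 2728 − 13j. For this to be ≥ 2651 we need j ≤ 5, so at least 11 − 5 = 6 must reach 236.
Exactly 6 works: 6 values at 248 and 5 at 235 total 2663; lower one of the high values by 12 (still ≥ 236) to hit 2651.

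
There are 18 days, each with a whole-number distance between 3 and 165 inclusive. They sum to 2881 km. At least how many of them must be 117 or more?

17

If only k of them are at least 117, the other 18 − k are at most 116, so the total is at most k·165 + (18 − k)·116.
This must reach 2881, so k·165 + (18 − k)·116 ≥ 2881, giving k ≥ 17.
Exactly 17 works: 17 values at 165 and 1 at 116 total 2921; lower one of the high values by 40 (still ≥ 117) to hit 2881.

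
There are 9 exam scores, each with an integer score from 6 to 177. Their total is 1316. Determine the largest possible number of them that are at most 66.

Each value at 66 or below falls at least 177 − 66 = 111 short of the ceiling 177.
The ceiling total is 9 × 177 = 1593, and we need 1316, so at most ⌊(1593 − 1316)/111⌋ = 2 can be that low.
k = 2 is achieved by 2 values at 66 and 7 at 177, total 1371; lower one of the 177's by 55 (still > 66) to reach 1316.

2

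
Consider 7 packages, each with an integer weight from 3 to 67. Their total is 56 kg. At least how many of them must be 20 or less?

6

If only k of them are at most 20, the other 7 − k are at least 21, so the total is at least (7 − k)·21 + k·3.
This is ≤ 56, so (7 − k)·21 + 3k ≤ 56, which gives k ≥ 6.
Exactly 6 works: 6 values at 3 and 1 at 21 total 39; raise one of the low values by 17 (still ≤ 20) to hit 56.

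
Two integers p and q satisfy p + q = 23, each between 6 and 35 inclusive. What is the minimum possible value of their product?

102

pq = p(23 − p) is concave in p, so over [6, 17] it is minimized at an endpoint.
The extreme feasible split is p = 6, q = 17, giving pq = 102.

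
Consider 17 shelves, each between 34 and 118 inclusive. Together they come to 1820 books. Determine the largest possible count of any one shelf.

118

Maximizing one value means minimizing the remaining 16.
The other 16 contribute at least 16 × 34 = 544, leaving at most 1820 − 544 = 1276.
But each shelf is capped at 118, so the maximum is 118.
Achievable: one at 118 and the other 16 totalling 1702, which fits since 16 × 34 ≤ 1702 ≤ 16 × 118.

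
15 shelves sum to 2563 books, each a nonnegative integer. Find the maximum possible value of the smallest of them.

The 15 values sum to 2563, so their minimum is at most ⌊2563/15⌋ = 170.
Taking 2 copies of 170 and 13 copies of 171 gives exactly 2563, so 170 is attained.

170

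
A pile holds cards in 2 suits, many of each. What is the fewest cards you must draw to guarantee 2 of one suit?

3

In the worst case you draw 1 of each of the 2 suits: 2 × 1 = 2.
One more forces 2 of some suit, so 2 + 1 = 3.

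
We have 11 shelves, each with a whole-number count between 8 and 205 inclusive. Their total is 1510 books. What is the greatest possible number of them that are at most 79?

Suppose k of them are at most 79. Those contribute at most 79 each and the rest at most 205 each.
So the total is at most 79k + 205(11 − k) = 2255 − 126k. This must still be ≥ 1510, so k ≤ 5.
k = 5 is achieved by 5 values at 79 and 6 at 205, total 1625; lower one of the 205's by 115 (still > 79) to reach 1510.

5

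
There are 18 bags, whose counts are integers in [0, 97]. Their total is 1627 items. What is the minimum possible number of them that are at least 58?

16

Suppose at most 18 − j of them reach 58; then j values are ≤ 57 and the rest ≤ 97.
The total is then ≤ 57·j + 97·(18 − j) = 1746 − 40j. For this to be ≥ 1627 we need j ≤ 2, so at least 18 − 2 = 16 must reach 58.
Exactly 16 works: 16 values at 97 and 2 at 57 total 1666; lower one of the high values by 39 (still ≥ 58) to hit 1627.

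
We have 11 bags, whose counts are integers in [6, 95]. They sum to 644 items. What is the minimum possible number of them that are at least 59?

If only k of them are at least 59, the other 11 − k are at most 58, so the total is at most k·95 + (11 − k)·58.
This must reach 644, so k·95 + (11 − k)·58 ≥ 644, giving k ≥ 1.
Exactly 1 works: 1 value at 95 and 10 at 58 total 675; lower one of the high values by 31 (still ≥ 59) to hit 644.

1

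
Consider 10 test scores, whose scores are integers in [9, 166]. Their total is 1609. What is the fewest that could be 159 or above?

Each value short of 159 is at most 158, costing at least 166 − 158 = 8 against the maximum total of 1660.
We can afford to lose at most 1660 − 1609 = 51, so at most ⌊51/8⌋ = 6 fall short, and at least 4 are ≥ 159.
Exactly 4 works: 4 values at 166 and 6 at 158 total 1612; lower one of the high values by 3 (still ≥ 159) to hit 1609.

4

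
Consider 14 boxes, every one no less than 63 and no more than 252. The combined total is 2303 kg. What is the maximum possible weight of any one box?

252

Maximizing one value means minimizing the remaining 13.
The other 13 contribute at least 13 × 63 = 819, leaving at most 2303 − 819 = 1484.
But each box is capped at 252, so the maximum is 252.
Achievable: one at 252 and the other 13 totalling 2051, which fits since 13 × 63 ≤ 2051 ≤ 13 × 252.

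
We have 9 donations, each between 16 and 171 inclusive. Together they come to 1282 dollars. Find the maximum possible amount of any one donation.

171

To make one donation as large as possible, make the other 8 as small as possible.
The other 8 contribute at least 8 × 16 = 128, leaving at most 1282 − 128 = 1154.
But each donation is capped at 171, so the maximum is 171.
Achievable: one at 171 and the other 8 totalling 1111, which fits since 8 × 16 ≤ 1111 ≤ 8 × 171.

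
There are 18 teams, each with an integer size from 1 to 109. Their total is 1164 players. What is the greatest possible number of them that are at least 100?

With k values at 100 or above and the rest at least 1, the sum is at least 18 + 99k.
Since the sum is 1164, we need 99k ≤ 1146, i.e. k ≤ 11.
k = 11 is achieved by 11 values at 100 and 7 at 1, total 1107; add 57 to one value (staying below 100) to reach 1164.

11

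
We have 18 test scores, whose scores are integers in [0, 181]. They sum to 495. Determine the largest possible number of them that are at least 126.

With k values at 126 or above and the rest at least 0, the sum is at least 0 + 126k.
Since the sum is 495, we need 126k ≤ 495, i.e. k ≤ 3.
k = 3 is achieved by 3 values at 126 and 15 at 0, total 378; add 117 to one value (staying below 126) to reach 495.

3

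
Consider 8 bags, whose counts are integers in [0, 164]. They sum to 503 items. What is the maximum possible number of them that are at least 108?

If k of the values are ≥ 108, the total is ≥ 108k + 0(8 − k).
Setting 108k + 0(8 − k) ≤ 503 gives 108k ≤ 503, so k ≤ 4.
k = 4 is achieved by 4 values at 108 and 4 at 0, total 432; add 71 to one value (staying below 108) to reach 503.

4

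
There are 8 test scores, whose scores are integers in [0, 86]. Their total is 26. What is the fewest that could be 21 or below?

Let j be the number exceeding 21. Then the total is ≥ 22·j + 0·(8 − j) = 0 + 22j.
So 22j ≤ 26 and j ≤ 1; hence at least 8 − 1 = 7 are ≤ 21.
Exactly 7 works: 7 values at 0 and 1 at 22 total 22; raise one of the low values by 4 (still ≤ 21) to hit 26.

7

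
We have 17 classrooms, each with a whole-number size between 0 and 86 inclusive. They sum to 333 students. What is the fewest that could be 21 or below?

Let j be the number exceeding 21. Then the total is ≥ 22·j + 0·(17 − j) = 0 + 22j.
So 22j ≤ 333 and j ≤ 15; hence at least 17 − 15 = 2 are ≤ 21.
Exactly 2 works: 2 values at 0 and 15 at 22 total 330; raise one of the low values by 3 (still ≤ 21) to hit 333.

2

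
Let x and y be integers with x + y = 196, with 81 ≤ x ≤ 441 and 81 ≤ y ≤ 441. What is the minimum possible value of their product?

For a fixed sum, xy is smallest when x and y are as far apart as possible.
At the endpoint x = 81, y = 196 − 81 = 115, so xy = 81 × 115 = 9315.

9315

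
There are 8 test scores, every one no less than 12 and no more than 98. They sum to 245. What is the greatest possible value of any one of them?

98

Maximizing one value means minimizing the remaining 7.
The other 7 contribute at least 7 × 12 = 84, leaving at most 245 − 84 = 161.
But each score is capped at 98, so the maximum is 98.
Achievable: one at 98 and the other 7 totalling 147, which fits since 7 × 12 ≤ 147 ≤ 7 × 98.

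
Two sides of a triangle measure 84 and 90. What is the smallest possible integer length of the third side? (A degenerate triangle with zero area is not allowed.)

The third side must exceed |84 − 90| = 6.
The smallest integer above 6 is 7.

7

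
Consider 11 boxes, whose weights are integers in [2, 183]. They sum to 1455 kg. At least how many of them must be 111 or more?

4

Suppose at most 11 − j of them reach 111; then j values are ≤ 110 and the rest ≤ 183.
The total is then ≤ 110·j + 183·(11 − j) = 2013 − 73j. For this to be ≥ 1455 we need j ≤ 7, so at least 11 − 7 = 4 must reach 111.
Exactly 4 works: 4 values at 183 and 7 at 110 total 1502; lower one of the high values by 47 (still ≥ 111) to hit 1455.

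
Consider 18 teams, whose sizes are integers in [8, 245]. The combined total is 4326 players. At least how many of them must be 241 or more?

Each value short of 241 is at most 240, costing at least 245 − 240 = 5 against the maximum total of 4410.
We can afford to lose at most 4410 − 4326 = 84, so at most ⌊84/5⌋ = 16 fall short, and at least 2 are ≥ 241.
Exactly 2 works: 2 values at 245 and 16 at 240 total 4330; lower one of the high values by 4 (still ≥ 241) to hit 4326.

2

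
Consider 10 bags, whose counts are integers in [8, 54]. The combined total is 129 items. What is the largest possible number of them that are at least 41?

With k values at 41 or above and the rest at least 8, the sum is at least 80 + 33k.
Since the sum is 129, we need 33k ≤ 49, i.e. k ≤ 1.
k = 1 is achieved by 1 value at 41 and 9 at 8, total 113; add 16 to one value (staying below 41) to reach 129.

1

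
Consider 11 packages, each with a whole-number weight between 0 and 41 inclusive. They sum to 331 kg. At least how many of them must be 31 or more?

Each value short of 31 is at most 30, costing at least 41 − 30 = 11 against the maximum total of 451.
We can afford to lose at most 451 − 331 = 120, so at most ⌊120/11⌋ = 10 fall short, and at least 1 are ≥ 31.
Exactly 1 works: 1 value at 41 and 10 at 30 total 341; lower one of the high values by 10 (still ≥ 31) to hit 331.

1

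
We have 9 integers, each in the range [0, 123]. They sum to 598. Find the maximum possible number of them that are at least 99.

With k values at 99 or above and the rest at least 0, the sum is at least 0 + 99k.
Since the sum is 598, we need 99k ≤ 598, i.e. k ≤ 6.
k = 6 is achieved by 6 values at 99 and 3 at 0, total 594; add 4 to one value (staying below 99) to reach 598.

6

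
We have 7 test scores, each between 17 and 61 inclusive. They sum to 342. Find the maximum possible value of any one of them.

61

To make one score as large as possible, make the other 6 as small as possible.
The other 6 contribute at least 6 × 17 = 102, leaving at most 342 − 102 = 240.
But each score is capped at 61, so the maximum is 61.
Achievable: one at 61 and the other 6 totalling 281, which fits since 6 × 17 ≤ 281 ≤ 6 × 61.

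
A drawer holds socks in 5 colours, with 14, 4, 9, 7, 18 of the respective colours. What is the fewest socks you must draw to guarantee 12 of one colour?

In the worst case you take as many as possible of each colour without reaching 12: 11 + 4 + 9 + 7 + 11 = 42.
The next one must give 12 of some colour, so 42 + 1 = 43.

43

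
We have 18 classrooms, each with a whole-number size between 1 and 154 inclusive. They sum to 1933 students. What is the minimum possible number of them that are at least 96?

4

Each value short of 96 is at most 95, costing at least 154 − 95 = 59 against the maximum total of 2772.
We can afford to lose at most 2772 − 1933 = 839, so at most ⌊839/59⌋ = 14 fall short, and at least 4 are ≥ 96.
Exactly 4 works: 4 values at 154 and 14 at 95 total 1946; lower one of the high values by 13 (still ≥ 96) to hit 1933.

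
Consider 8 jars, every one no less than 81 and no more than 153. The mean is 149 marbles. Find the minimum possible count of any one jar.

Minimizing one value means maximizing the remaining 7.
The total is 8 × 149 = 1192.
The other 7 contribute at most 7 × 153 = 1071, leaving at least 1192 − 1071 = 121.
Since 121 ≥ 81, this is achievable: one at 121 and 7 at 153.

121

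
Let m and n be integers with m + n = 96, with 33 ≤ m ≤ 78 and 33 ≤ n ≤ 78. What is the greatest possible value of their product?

2304

mn = m(96 − m) is maximized when m is as near 96/2 as the bounds allow.
Taking m = 48 and n = 48 (both in [33, 78]) gives mn = 2304.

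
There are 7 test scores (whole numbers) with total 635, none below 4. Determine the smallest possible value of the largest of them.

91

If every one of the 7 were at most 90, the total would be at most 7 × 90 = 630 < 635.
Achievable: 5 of them at 91 and 2 at 90 total 635.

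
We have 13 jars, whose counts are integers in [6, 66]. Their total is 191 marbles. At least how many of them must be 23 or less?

Let j be the number exceeding 23. Then the total is ≥ 24·j + 6·(13 − j) = 78 + 18j.
So 18j ≤ 113 and j ≤ 6; hence at least 13 − 6 = 7 are ≤ 23.
Exactly 7 works: 7 values at 6 and 6 at 24 total 186; raise one of the low values by 5 (still ≤ 23) to hit 191.

7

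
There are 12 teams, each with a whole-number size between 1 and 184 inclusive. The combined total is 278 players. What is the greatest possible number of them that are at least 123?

2

With k values at 123 or above and the rest at least 1, the sum is at least 12 + 122k.
Since the sum is 278, we need 122k ≤ 266, i.e. k ≤ 2.
k = 2 is achieved by 2 values at 123 and 10 at 1, total 256; add 22 to one value (staying below 123) to reach 278.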